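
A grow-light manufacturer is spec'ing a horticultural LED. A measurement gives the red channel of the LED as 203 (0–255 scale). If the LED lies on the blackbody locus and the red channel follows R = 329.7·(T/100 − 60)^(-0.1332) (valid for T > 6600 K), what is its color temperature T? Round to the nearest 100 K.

9800 K

(t − 60)^(-0.1332) = 203/329.7 = 0.61571.
t − 60 = 0.61571^(1/-0.1332) = 0.61571^(-7.508) = 38.129, so t = 98.129.
T = 100·t = 9813 K → 9800 K to the nearest 100 K.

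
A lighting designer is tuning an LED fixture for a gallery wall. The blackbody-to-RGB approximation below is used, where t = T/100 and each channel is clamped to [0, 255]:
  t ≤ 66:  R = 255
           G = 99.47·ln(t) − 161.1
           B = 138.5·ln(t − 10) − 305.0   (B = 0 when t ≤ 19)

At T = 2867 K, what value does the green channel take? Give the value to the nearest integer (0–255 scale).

173

t = 2867/100 = 28.67; the t ≤ 66 branch applies.
G = 99.47·ln 28.67 − 161.1 = 99.47·3.3559 − 161.1 = 172.707.
Rounded: 173.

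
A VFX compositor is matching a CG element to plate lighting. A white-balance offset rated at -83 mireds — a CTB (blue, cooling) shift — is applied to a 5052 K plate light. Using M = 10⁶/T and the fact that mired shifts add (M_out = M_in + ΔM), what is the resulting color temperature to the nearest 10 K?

M_in = 10⁶/5052 = 197.94 mireds.
M_out = 197.94 + (-83) = 114.94 mireds.
T_out = 10⁶/114.94 = 8700.1 K → 8700 K.

8700 K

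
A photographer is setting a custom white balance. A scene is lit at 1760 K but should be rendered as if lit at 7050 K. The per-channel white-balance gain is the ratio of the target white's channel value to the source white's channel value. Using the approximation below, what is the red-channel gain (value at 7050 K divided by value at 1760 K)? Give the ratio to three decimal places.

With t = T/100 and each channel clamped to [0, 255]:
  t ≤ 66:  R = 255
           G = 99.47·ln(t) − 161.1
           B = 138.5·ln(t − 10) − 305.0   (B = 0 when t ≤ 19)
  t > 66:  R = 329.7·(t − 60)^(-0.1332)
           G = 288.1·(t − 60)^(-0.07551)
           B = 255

At 1760 K (t = 17.6):
  R = 255 by definition for t ≤ 66.
At 7050 K (t = 70.5):
  R = 329.7·(70.5 − 60)^(-0.1332) = 329.7·10.5^(-0.1332) = 329.7·0.73110 = 241.044.
Gain = 241.044 / 255.000 = 0.9453 → 0.945.

0.945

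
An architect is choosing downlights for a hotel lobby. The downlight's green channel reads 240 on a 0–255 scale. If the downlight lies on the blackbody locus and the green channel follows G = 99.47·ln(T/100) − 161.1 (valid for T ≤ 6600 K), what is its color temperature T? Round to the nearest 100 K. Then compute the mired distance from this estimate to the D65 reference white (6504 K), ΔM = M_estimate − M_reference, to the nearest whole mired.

+25 mireds

ln t = (240 + 161.1) / 99.47 = 4.0324.
t = e^4.0324 = 56.394.
T = 100·t = 5639 K → 5600 K to the nearest 100 K.
M_estimate = 10⁶/5600 = 178.57; M_reference = 10⁶/6504 = 153.75.
ΔM = 178.57 − 153.75 = 24.82 → +25 mireds.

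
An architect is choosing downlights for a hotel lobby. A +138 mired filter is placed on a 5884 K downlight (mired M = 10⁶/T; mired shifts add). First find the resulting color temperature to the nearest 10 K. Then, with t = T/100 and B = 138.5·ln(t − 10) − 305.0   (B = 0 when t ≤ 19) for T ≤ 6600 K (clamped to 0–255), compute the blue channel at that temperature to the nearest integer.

M_in = 10⁶/5884 = 169.95; M_out = 169.95 + (+138) = 307.95.
T_out = 10⁶/307.95 = 3247.3 K → 3250 K; t = 32.5.
B = 138.5·ln(32.5 − 10) − 305.0 = 138.5·ln 22.5 − 305.0 = 138.5·3.1135 − 305.0 = 126.222.
Rounded: 126.

126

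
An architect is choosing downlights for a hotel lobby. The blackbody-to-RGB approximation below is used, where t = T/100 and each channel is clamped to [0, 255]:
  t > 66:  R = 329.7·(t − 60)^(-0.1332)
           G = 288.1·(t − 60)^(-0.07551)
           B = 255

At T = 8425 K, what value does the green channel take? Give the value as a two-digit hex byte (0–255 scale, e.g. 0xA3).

0xE2

t = 8425/100 = 84.25; the t > 66 branch applies.
G = 288.1·(84.25 − 60)^(-0.07551) = 288.1·24.25^(-0.07551) = 288.1·0.78603 = 226.456.
Rounded: 226; in hex, 0xE2.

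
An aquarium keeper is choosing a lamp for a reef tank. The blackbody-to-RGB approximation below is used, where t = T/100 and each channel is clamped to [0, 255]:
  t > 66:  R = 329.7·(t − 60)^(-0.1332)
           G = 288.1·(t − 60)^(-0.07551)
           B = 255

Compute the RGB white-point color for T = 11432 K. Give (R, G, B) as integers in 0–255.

t = 11432/100 = 114.32; the t > 66 branch applies.
R = 329.7·(114.32 − 60)^(-0.1332) = 329.7·54.32^(-0.1332) = 329.7·0.58736 = 193.652.
G = 288.1·(114.32 − 60)^(-0.07551) = 288.1·54.32^(-0.07551) = 288.1·0.73959 = 213.077.
B = 255 by definition for t > 66.
Rounded: (194, 213, 255).

(194, 213, 255)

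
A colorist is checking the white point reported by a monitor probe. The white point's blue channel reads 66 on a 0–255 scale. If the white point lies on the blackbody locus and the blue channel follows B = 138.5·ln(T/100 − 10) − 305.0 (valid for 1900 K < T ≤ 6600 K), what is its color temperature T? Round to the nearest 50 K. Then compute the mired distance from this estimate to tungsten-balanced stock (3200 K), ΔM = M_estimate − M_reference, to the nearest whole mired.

ln(t − 10) = (66 + 305.0) / 138.5 = 2.6787.
t − 10 = e^2.6787 = 14.566, so t = 24.566.
T = 100·t = 2457 K → 2450 K to the nearest 50 K.
M_estimate = 10⁶/2450 = 408.16; M_reference = 10⁶/3200 = 312.50.
ΔM = 408.16 − 312.50 = 95.66 → +96 mireds.

+96 mireds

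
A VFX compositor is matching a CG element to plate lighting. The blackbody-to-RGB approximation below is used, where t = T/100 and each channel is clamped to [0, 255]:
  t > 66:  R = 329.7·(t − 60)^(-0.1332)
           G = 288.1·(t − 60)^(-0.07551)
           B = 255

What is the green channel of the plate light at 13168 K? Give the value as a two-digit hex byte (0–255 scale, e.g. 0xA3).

t = 13168/100 = 131.68; the t > 66 branch applies.
G = 288.1·(131.68 − 60)^(-0.07551) = 288.1·71.68^(-0.07551) = 288.1·0.72427 = 208.661.
Rounded: 209; in hex, 0xD1.

0xD1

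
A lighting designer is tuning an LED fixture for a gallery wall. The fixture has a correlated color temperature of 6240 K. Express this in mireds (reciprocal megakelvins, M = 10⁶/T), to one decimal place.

M = 10⁶ / 6240 = 160.256 → 160.3 mireds.

160.3 mireds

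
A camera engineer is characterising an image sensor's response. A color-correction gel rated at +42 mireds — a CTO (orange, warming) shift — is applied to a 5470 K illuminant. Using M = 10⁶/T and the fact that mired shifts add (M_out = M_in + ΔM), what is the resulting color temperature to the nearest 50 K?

M_in = 10⁶/5470 = 182.82 mireds.
M_out = 182.82 + (+42) = 224.82 mireds.
T_out = 10⁶/224.82 = 4448.1 K → 4450 K.

4450 K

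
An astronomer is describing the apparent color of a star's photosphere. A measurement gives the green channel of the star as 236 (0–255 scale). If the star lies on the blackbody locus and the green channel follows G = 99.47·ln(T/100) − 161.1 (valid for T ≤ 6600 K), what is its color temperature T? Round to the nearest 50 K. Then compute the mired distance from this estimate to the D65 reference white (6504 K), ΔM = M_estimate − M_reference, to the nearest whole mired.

ln t = (236 + 161.1) / 99.47 = 3.9922.
t = e^3.9922 = 54.172.
T = 100·t = 5417 K → 5400 K to the nearest 50 K.
M_estimate = 10⁶/5400 = 185.19; M_reference = 10⁶/6504 = 153.75.
ΔM = 185.19 − 153.75 = 31.43 → +31 mireds.

+31 mireds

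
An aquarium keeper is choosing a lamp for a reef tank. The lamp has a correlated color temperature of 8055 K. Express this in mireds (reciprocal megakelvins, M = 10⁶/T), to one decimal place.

124.1 mireds

M = 10⁶ / 8055 = 124.146 → 124.1 mireds.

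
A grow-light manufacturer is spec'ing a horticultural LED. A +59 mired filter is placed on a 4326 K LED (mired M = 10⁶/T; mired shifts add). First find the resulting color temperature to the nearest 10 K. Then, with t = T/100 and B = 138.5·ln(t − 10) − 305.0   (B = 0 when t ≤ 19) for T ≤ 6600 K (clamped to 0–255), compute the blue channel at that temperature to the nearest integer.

138

M_in = 10⁶/4326 = 231.16; M_out = 231.16 + (+59) = 290.16.
T_out = 10⁶/290.16 = 3446.4 K → 3450 K; t = 34.5.
B = 138.5·ln(34.5 − 10) − 305.0 = 138.5·ln 24.5 − 305.0 = 138.5·3.1987 − 305.0 = 138.016.
Rounded: 138.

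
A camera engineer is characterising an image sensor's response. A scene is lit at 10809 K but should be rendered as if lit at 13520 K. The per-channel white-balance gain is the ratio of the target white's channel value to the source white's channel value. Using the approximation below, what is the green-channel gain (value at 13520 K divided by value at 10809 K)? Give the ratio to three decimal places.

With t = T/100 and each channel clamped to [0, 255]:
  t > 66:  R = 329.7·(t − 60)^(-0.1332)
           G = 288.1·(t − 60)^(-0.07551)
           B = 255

At 10809 K (t = 108.09):
  G = 288.1·(108.09 − 60)^(-0.07551) = 288.1·48.09^(-0.07551) = 288.1·0.74643 = 215.046.
At 13520 K (t = 135.2):
  G = 288.1·(135.2 − 60)^(-0.07551) = 288.1·75.2^(-0.07551) = 288.1·0.72165 = 207.907.
Gain = 207.907 / 215.046 = 0.9668 → 0.967.

0.967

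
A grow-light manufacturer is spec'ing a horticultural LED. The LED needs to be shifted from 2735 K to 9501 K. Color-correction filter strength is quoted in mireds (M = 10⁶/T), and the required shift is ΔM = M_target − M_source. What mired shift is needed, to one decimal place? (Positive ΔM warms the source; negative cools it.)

M_source = 10⁶/2735 = 365.631; M_target = 10⁶/9501 = 105.252.
ΔM = 105.252 − 365.631 = -260.379 → -260.4 mireds, a cooling shift.

-260.4 mireds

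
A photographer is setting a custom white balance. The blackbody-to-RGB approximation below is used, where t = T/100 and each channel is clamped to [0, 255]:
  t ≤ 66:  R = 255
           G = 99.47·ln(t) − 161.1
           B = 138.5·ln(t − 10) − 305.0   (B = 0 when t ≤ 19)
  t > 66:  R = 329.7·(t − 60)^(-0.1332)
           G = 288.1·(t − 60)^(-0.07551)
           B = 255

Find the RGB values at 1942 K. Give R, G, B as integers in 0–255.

R=255, G=134, B=6

t = 1942/100 = 19.42; the t ≤ 66 branch applies.
R = 255 by definition for t ≤ 66.
G = 99.47·ln 19.42 − 161.1 = 99.47·2.9663 − 161.1 = 133.958.
B = 138.5·ln(19.42 − 10) − 305.0 = 138.5·ln 9.42 − 305.0 = 138.5·2.2428 − 305.0 = 5.633.
Rounded: (255, 134, 6).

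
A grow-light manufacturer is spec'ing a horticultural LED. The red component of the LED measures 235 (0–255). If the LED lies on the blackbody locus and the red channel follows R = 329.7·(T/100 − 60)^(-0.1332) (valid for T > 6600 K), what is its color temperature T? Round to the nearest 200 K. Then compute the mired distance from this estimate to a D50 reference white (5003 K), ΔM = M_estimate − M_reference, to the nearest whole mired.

-61 mireds

(t − 60)^(-0.1332) = 235/329.7 = 0.71277.
t − 60 = 0.71277^(1/-0.1332) = 0.71277^(-7.508) = 12.705, so t = 72.705.
T = 100·t = 7271 K → 7200 K to the nearest 200 K.
M_estimate = 10⁶/7200 = 138.89; M_reference = 10⁶/5003 = 199.88.
ΔM = 138.89 − 199.88 = -60.99 → -61 mireds.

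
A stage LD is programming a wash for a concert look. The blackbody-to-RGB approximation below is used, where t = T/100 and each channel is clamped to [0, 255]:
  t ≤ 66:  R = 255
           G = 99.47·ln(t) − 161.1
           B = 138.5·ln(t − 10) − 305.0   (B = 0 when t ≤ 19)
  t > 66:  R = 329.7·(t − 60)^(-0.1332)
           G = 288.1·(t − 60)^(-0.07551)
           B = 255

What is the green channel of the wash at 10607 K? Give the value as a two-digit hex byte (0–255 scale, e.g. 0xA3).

0xD8

t = 10607/100 = 106.07; the t > 66 branch applies.
G = 288.1·(106.07 − 60)^(-0.07551) = 288.1·46.07^(-0.07551) = 288.1·0.74885 = 215.744.
Rounded: 216; in hex, 0xD8.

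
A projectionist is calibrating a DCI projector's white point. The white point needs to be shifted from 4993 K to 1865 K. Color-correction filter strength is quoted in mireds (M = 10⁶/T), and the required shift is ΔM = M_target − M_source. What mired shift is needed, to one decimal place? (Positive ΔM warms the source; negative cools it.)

M_source = 10⁶/4993 = 200.280; M_target = 10⁶/1865 = 536.193.
ΔM = 536.193 − 200.280 = 335.913 → +335.9 mireds, a warming shift.

+335.9 mireds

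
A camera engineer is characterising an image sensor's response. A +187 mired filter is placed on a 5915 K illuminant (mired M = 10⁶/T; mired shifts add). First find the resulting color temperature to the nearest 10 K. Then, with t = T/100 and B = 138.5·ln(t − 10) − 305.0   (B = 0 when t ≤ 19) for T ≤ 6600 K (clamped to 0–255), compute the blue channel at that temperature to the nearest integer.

96

M_in = 10⁶/5915 = 169.06; M_out = 169.06 + (+187) = 356.06.
T_out = 10⁶/356.06 = 2808.5 K → 2810 K; t = 28.1.
B = 138.5·ln(28.1 − 10) − 305.0 = 138.5·ln 18.1 − 305.0 = 138.5·2.8959 − 305.0 = 96.084.
Rounded: 96.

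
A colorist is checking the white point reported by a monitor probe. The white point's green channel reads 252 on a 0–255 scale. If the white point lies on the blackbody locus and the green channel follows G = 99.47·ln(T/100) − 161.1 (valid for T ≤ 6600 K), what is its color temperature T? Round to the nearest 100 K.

6400 K

ln t = (252 + 161.1) / 99.47 = 4.1530.
t = e^4.1530 = 63.625.
T = 100·t = 6363 K → 6400 K to the nearest 100 K.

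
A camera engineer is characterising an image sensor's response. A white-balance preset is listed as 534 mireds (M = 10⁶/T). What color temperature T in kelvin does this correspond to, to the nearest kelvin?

T = 10⁶ / 534 = 1872.66 K → 1873 K.

1873 K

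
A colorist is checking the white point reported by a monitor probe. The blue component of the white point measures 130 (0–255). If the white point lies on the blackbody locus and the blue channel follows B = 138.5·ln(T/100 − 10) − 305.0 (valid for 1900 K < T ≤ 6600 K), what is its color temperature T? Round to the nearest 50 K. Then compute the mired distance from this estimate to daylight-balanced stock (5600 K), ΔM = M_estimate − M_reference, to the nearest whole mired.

ln(t − 10) = (130 + 305.0) / 138.5 = 3.1408.
t − 10 = e^3.1408 = 23.122, so t = 33.122.
T = 100·t = 3312 K → 3300 K to the nearest 50 K.
M_estimate = 10⁶/3300 = 303.03; M_reference = 10⁶/5600 = 178.57.
ΔM = 303.03 − 178.57 = 124.46 → +124 mireds.

+124 mireds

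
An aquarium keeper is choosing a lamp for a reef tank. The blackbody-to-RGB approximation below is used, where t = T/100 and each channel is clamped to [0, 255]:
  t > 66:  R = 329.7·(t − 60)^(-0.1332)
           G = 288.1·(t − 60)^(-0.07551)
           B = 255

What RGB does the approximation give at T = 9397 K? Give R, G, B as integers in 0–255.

t = 9397/100 = 93.97; the t > 66 branch applies.
R = 329.7·(93.97 − 60)^(-0.1332) = 329.7·33.97^(-0.1332) = 329.7·0.62526 = 206.147.
G = 288.1·(93.97 − 60)^(-0.07551) = 288.1·33.97^(-0.07551) = 288.1·0.76628 = 220.765.
B = 255 by definition for t > 66.
Rounded: (206, 221, 255).

R=206, G=221, B=255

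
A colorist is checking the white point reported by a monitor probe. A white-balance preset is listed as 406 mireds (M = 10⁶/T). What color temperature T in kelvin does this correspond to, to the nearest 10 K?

T = 10⁶ / 406 = 2463.05 K → 2460 K.

2460 K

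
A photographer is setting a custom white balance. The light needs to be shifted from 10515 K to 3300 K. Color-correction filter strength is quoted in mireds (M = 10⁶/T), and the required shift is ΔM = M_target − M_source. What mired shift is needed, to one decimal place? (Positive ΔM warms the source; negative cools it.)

+207.9 mireds

M_source = 10⁶/10515 = 95.102; M_target = 10⁶/3300 = 303.030.
ΔM = 303.030 − 95.102 = 207.928 → +207.9 mireds, a warming shift.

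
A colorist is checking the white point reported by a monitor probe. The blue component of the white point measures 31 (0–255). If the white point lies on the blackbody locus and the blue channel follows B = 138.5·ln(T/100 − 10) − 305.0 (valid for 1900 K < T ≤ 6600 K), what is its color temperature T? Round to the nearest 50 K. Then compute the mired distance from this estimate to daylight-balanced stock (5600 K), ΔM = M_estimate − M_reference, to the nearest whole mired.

+287 mireds

ln(t − 10) = (31 + 305.0) / 138.5 = 2.4260.
t − 10 = e^2.4260 = 11.313, so t = 21.313.
T = 100·t = 2131 K → 2150 K to the nearest 50 K.
M_estimate = 10⁶/2150 = 465.12; M_reference = 10⁶/5600 = 178.57.
ΔM = 465.12 − 178.57 = 286.54 → +287 mireds.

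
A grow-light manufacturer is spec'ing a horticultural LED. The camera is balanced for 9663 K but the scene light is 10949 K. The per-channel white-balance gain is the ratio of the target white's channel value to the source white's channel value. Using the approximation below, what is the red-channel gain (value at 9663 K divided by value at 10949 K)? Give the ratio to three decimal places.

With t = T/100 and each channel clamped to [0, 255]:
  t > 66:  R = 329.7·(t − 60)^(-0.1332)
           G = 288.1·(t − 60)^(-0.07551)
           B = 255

At 10949 K (t = 109.49):
  R = 329.7·(109.49 − 60)^(-0.1332) = 329.7·49.49^(-0.1332) = 329.7·0.59469 = 196.069.
At 9663 K (t = 96.63):
  R = 329.7·(96.63 − 60)^(-0.1332) = 329.7·36.63^(-0.1332) = 329.7·0.61901 = 204.087.
Gain = 204.087 / 196.069 = 1.0409 → 1.041.

1.041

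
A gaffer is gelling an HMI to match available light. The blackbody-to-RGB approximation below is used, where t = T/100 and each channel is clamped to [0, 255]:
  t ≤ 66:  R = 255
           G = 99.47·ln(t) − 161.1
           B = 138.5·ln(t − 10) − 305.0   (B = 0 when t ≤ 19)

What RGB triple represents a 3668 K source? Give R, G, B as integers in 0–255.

R=255, G=197, B=150

t = 3668/100 = 36.68; the t ≤ 66 branch applies.
R = 255 by definition for t ≤ 66.
G = 99.47·ln 36.68 − 161.1 = 99.47·3.6022 − 161.1 = 197.214.
B = 138.5·ln(36.68 − 10) − 305.0 = 138.5·ln 26.68 − 305.0 = 138.5·3.2839 − 305.0 = 149.822.
Rounded: (255, 197, 150).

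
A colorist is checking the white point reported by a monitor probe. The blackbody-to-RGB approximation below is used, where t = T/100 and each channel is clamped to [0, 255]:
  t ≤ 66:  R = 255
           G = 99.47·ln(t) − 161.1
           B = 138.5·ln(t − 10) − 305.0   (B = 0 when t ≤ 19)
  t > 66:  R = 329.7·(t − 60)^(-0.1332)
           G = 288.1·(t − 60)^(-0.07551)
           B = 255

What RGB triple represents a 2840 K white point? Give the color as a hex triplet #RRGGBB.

t = 2840/100 = 28.4; the t ≤ 66 branch applies.
R = 255 by definition for t ≤ 66.
G = 99.47·ln 28.4 − 161.1 = 99.47·3.3464 − 161.1 = 171.765.
B = 138.5·ln(28.4 − 10) − 305.0 = 138.5·ln 18.4 − 305.0 = 138.5·2.9124 − 305.0 = 98.361.
Rounded: (255, 172, 98).
In hex: #FFAC62.

#FFAC62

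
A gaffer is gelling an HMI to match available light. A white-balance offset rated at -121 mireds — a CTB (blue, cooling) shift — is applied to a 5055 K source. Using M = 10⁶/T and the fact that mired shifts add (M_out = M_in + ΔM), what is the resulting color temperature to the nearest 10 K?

13020 K

M_in = 10⁶/5055 = 197.82 mireds.
M_out = 197.82 + (-121) = 76.82 mireds.
T_out = 10⁶/76.82 = 13016.8 K → 13020 K.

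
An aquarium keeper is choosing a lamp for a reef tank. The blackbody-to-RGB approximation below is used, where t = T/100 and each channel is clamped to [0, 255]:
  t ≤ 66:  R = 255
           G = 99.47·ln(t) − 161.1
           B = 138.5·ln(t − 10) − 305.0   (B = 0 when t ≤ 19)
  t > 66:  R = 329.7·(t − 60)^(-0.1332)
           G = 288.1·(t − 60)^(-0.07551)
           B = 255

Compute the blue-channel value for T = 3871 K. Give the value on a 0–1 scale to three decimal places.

0.627

t = 3871/100 = 38.71; the t ≤ 66 branch applies.
B = 138.5·ln(38.71 − 10) − 305.0 = 138.5·ln 28.71 − 305.0 = 138.5·3.3572 − 305.0 = 159.979.
On a 0–1 scale: 159.979/255 = 0.6274 → 0.627.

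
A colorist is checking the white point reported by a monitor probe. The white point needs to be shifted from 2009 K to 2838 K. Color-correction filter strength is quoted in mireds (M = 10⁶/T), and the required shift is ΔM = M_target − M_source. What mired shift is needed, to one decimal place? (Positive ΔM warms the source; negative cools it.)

M_source = 10⁶/2009 = 497.760; M_target = 10⁶/2838 = 352.361.
ΔM = 352.361 − 497.760 = -145.399 → -145.4 mireds, a cooling shift.

-145.4 mireds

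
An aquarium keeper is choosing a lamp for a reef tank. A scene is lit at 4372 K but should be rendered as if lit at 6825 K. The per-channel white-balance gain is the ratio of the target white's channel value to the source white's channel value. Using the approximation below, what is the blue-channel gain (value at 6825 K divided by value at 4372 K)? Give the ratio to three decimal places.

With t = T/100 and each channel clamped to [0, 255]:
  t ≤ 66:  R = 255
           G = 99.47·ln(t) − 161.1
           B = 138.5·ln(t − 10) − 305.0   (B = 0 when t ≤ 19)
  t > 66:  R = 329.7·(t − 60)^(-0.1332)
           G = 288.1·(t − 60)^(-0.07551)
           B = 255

1.399

At 4372 K (t = 43.72):
  B = 138.5·ln(43.72 − 10) − 305.0 = 138.5·ln 33.72 − 305.0 = 138.5·3.5181 − 305.0 = 182.256.
At 6825 K (t = 68.25):
  B = 255 by definition for t > 66.
Gain = 255.000 / 182.256 = 1.3991 → 1.399.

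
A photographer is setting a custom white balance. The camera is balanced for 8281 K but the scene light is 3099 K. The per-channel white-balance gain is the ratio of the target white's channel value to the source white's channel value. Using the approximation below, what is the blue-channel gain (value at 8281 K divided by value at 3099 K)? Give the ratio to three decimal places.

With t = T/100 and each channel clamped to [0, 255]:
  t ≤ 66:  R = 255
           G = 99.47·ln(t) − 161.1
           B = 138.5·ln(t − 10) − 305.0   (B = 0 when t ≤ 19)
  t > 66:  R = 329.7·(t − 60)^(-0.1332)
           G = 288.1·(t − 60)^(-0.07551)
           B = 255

2.187

At 3099 K (t = 30.99):
  B = 138.5·ln(30.99 − 10) − 305.0 = 138.5·ln 20.99 − 305.0 = 138.5·3.0440 − 305.0 = 116.600.
At 8281 K (t = 82.81):
  B = 255 by definition for t > 66.
Gain = 255.000 / 116.600 = 2.1870 → 2.187.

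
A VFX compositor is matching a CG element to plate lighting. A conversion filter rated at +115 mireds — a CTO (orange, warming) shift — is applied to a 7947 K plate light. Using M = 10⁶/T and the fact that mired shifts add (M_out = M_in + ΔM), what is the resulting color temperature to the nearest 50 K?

M_in = 10⁶/7947 = 125.83 mireds.
M_out = 125.83 + (+115) = 240.83 mireds.
T_out = 10⁶/240.83 = 4152.2 K → 4150 K.

4150 K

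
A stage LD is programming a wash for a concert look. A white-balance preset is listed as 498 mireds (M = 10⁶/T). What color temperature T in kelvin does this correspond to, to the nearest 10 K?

2010 K

T = 10⁶ / 498 = 2008.03 K → 2010 K.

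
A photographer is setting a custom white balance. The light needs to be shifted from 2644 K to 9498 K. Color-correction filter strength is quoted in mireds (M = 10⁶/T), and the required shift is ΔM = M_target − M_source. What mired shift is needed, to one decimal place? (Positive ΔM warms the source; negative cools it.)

-272.9 mireds

M_source = 10⁶/2644 = 378.215; M_target = 10⁶/9498 = 105.285.
ΔM = 105.285 − 378.215 = -272.930 → -272.9 mireds, a cooling shift.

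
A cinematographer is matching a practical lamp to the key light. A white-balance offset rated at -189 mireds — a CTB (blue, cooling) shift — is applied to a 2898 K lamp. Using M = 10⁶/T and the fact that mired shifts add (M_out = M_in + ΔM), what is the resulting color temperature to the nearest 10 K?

6410 K

M_in = 10⁶/2898 = 345.07 mireds.
M_out = 345.07 + (-189) = 156.07 mireds.
T_out = 10⁶/156.07 = 6407.6 K → 6410 K.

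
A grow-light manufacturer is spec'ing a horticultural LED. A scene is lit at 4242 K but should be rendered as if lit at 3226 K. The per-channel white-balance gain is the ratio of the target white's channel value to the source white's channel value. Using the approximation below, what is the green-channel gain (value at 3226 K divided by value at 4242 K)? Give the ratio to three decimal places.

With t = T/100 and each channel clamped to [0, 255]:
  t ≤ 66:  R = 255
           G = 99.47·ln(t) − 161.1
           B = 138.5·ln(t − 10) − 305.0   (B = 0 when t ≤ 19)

0.871

At 4242 K (t = 42.42):
  G = 99.47·ln 42.42 − 161.1 = 99.47·3.7476 − 161.1 = 211.676.
At 3226 K (t = 32.26):
  G = 99.47·ln 32.26 − 161.1 = 99.47·3.4738 − 161.1 = 184.442.
Gain = 184.442 / 211.676 = 0.8713 → 0.871.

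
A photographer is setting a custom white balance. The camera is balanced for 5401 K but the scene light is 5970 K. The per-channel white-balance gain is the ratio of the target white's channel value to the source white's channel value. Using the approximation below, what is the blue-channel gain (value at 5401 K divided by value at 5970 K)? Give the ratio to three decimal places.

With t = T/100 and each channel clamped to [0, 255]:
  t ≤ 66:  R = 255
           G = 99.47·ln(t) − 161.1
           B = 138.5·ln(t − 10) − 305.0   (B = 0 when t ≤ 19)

0.929

At 5970 K (t = 59.7):
  B = 138.5·ln(59.7 − 10) − 305.0 = 138.5·ln 49.7 − 305.0 = 138.5·3.9060 − 305.0 = 235.982.
At 5401 K (t = 54.01):
  B = 138.5·ln(54.01 − 10) − 305.0 = 138.5·ln 44.01 − 305.0 = 138.5·3.7844 − 305.0 = 219.142.
Gain = 219.142 / 235.982 = 0.9286 → 0.929.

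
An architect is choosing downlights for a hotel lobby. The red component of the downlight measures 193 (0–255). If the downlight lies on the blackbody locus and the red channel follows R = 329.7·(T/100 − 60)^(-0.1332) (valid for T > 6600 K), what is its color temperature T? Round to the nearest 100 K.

11600 K

(t − 60)^(-0.1332) = 193/329.7 = 0.58538.
t − 60 = 0.58538^(1/-0.1332) = 0.58538^(-7.508) = 55.713, so t = 115.713.
T = 100·t = 11571 K → 11600 K to the nearest 100 K.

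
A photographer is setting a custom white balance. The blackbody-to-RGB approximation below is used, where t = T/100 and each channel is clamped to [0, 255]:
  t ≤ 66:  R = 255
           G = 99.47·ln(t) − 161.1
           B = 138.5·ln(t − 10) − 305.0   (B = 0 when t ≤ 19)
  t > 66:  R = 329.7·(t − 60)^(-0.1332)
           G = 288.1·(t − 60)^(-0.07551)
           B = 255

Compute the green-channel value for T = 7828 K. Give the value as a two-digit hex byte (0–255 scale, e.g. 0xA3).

t = 7828/100 = 78.28; the t > 66 branch applies.
G = 288.1·(78.28 − 60)^(-0.07551) = 288.1·18.28^(-0.07551) = 288.1·0.80299 = 231.340.
Rounded: 231; in hex, 0xE7.

0xE7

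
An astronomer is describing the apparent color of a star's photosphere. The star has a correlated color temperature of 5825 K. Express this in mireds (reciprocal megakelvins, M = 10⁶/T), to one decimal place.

M = 10⁶ / 5825 = 171.674 → 171.7 mireds.

171.7 mireds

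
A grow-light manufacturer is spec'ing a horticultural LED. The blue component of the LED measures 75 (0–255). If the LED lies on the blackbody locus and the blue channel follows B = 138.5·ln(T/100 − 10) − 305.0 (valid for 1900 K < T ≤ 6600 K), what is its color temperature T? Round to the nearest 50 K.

ln(t − 10) = (75 + 305.0) / 138.5 = 2.7437.
t − 10 = e^2.7437 = 15.544, so t = 25.544.
T = 100·t = 2554 K → 2550 K to the nearest 50 K.

2550 K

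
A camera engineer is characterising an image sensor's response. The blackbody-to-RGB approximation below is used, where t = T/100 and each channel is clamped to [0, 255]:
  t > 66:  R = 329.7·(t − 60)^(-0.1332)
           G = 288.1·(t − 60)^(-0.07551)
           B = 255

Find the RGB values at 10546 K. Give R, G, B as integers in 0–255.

R=198, G=216, B=255

t = 10546/100 = 105.46; the t > 66 branch applies.
R = 329.7·(105.46 − 60)^(-0.1332) = 329.7·45.46^(-0.1332) = 329.7·0.60146 = 198.300.
G = 288.1·(105.46 − 60)^(-0.07551) = 288.1·45.46^(-0.07551) = 288.1·0.74960 = 215.961.
B = 255 by definition for t > 66.
Rounded: (198, 216, 255).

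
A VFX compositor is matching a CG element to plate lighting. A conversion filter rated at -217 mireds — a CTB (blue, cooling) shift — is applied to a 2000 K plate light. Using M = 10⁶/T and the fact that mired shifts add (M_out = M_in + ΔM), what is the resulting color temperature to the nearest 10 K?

M_in = 10⁶/2000 = 500.00 mireds.
M_out = 500.00 + (-217) = 283.00 mireds.
T_out = 10⁶/283.00 = 3533.6 K → 3530 K.

3530 K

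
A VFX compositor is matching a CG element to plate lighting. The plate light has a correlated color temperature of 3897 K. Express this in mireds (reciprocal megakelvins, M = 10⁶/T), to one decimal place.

M = 10⁶ / 3897 = 256.608 → 256.6 mireds.

256.6 mireds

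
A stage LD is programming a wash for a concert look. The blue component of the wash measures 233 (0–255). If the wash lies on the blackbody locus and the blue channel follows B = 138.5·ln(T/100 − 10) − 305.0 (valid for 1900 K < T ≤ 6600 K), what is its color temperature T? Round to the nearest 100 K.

ln(t − 10) = (233 + 305.0) / 138.5 = 3.8845.
t − 10 = e^3.8845 = 48.641, so t = 58.641.
T = 100·t = 5864 K → 5900 K to the nearest 100 K.

5900 K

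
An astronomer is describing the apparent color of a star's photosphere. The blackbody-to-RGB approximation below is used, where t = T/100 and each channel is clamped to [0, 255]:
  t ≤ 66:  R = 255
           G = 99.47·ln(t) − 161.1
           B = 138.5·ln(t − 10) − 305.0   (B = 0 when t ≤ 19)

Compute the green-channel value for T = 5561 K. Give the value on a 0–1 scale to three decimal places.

t = 5561/100 = 55.61; the t ≤ 66 branch applies.
G = 99.47·ln 55.61 − 161.1 = 99.47·4.0184 − 161.1 = 238.607.
On a 0–1 scale: 238.607/255 = 0.9357 → 0.936.

0.936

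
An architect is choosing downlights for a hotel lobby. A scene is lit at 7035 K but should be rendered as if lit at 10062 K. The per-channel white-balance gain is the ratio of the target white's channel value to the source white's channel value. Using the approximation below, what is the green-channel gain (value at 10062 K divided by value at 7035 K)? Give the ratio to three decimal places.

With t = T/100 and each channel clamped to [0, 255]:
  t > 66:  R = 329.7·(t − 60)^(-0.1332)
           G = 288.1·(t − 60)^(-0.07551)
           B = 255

0.902

At 7035 K (t = 70.35):
  G = 288.1·(70.35 − 60)^(-0.07551) = 288.1·10.35^(-0.07551) = 288.1·0.83823 = 241.493.
At 10062 K (t = 100.62):
  G = 288.1·(100.62 − 60)^(-0.07551) = 288.1·40.62^(-0.07551) = 288.1·0.75600 = 217.805.
Gain = 217.805 / 241.493 = 0.9019 → 0.902.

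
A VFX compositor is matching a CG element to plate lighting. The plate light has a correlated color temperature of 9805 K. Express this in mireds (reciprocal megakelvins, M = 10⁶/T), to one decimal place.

M = 10⁶ / 9805 = 101.989 → 102.0 mireds.

102.0 mireds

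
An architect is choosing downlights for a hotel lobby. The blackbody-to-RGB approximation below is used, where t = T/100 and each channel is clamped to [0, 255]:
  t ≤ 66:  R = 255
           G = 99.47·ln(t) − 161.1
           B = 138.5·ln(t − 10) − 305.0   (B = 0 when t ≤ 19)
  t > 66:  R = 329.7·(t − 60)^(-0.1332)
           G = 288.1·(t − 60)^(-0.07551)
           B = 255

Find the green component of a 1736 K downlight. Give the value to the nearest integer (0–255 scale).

t = 1736/100 = 17.36; the t ≤ 66 branch applies.
G = 99.47·ln 17.36 − 161.1 = 99.47·2.8542 − 161.1 = 122.804.
Rounded: 123.

123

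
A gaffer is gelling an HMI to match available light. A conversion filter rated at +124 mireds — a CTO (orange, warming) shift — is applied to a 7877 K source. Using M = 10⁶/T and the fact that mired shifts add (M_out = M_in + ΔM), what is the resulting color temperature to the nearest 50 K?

4000 K

M_in = 10⁶/7877 = 126.95 mireds.
M_out = 126.95 + (+124) = 250.95 mireds.
T_out = 10⁶/250.95 = 3984.8 K → 4000 K.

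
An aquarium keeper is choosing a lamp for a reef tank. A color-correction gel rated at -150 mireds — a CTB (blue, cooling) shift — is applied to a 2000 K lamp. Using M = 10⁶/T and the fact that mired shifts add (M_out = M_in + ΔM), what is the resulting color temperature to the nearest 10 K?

M_in = 10⁶/2000 = 500.00 mireds.
M_out = 500.00 + (-150) = 350.00 mireds.
T_out = 10⁶/350.00 = 2857.1 K → 2860 K.

2860 K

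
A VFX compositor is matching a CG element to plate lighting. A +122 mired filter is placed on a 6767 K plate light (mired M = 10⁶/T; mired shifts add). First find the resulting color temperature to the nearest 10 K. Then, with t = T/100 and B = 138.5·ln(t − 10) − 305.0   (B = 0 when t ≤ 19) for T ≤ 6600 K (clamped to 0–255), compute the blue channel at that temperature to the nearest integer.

152

M_in = 10⁶/6767 = 147.78; M_out = 147.78 + (+122) = 269.78.
T_out = 10⁶/269.78 = 3706.8 K → 3710 K; t = 37.1.
B = 138.5·ln(37.1 − 10) − 305.0 = 138.5·ln 27.1 − 305.0 = 138.5·3.2995 − 305.0 = 151.985.
Rounded: 152.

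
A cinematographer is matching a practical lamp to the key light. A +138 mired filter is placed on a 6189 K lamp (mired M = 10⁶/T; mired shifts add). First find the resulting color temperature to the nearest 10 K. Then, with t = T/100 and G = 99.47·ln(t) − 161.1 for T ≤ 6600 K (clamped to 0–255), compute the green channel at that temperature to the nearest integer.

M_in = 10⁶/6189 = 161.58; M_out = 161.58 + (+138) = 299.58.
T_out = 10⁶/299.58 = 3338.0 K → 3340 K; t = 33.4.
G = 99.47·ln 33.4 − 161.1 = 99.47·3.5086 − 161.1 = 187.896.
Rounded: 188.

188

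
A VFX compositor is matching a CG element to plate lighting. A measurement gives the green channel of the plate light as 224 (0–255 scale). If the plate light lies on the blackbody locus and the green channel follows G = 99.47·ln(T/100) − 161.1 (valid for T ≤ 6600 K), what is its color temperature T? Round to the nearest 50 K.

4800 K

ln t = (224 + 161.1) / 99.47 = 3.8715.
t = e^3.8715 = 48.015.
T = 100·t = 4802 K → 4800 K to the nearest 50 K.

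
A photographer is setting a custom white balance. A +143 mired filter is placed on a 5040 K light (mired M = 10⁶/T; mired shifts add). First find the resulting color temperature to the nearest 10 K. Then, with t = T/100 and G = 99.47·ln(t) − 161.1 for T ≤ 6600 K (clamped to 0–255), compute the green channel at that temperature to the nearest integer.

175

M_in = 10⁶/5040 = 198.41; M_out = 198.41 + (+143) = 341.41.
T_out = 10⁶/341.41 = 2929.0 K → 2930 K; t = 29.3.
G = 99.47·ln 29.3 − 161.1 = 99.47·3.3776 − 161.1 = 174.869.
Rounded: 175.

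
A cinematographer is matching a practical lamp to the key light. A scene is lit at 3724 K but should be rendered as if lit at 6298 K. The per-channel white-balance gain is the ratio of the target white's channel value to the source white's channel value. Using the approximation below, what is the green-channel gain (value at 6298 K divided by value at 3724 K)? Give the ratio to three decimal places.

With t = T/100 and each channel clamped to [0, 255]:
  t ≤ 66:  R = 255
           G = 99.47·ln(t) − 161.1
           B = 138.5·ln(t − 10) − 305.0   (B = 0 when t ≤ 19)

1.263

At 3724 K (t = 37.24):
  G = 99.47·ln 37.24 − 161.1 = 99.47·3.6174 − 161.1 = 198.721.
At 6298 K (t = 62.98):
  G = 99.47·ln 62.98 − 161.1 = 99.47·4.1428 − 161.1 = 250.986.
Gain = 250.986 / 198.721 = 1.2630 → 1.263.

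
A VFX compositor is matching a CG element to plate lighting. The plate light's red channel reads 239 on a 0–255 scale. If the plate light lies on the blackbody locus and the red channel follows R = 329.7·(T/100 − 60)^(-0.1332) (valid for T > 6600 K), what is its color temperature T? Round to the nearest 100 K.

7100 K

(t − 60)^(-0.1332) = 239/329.7 = 0.72490.
t − 60 = 0.72490^(1/-0.1332) = 0.72490^(-7.508) = 11.193, so t = 71.193.
T = 100·t = 7119 K → 7100 K to the nearest 100 K.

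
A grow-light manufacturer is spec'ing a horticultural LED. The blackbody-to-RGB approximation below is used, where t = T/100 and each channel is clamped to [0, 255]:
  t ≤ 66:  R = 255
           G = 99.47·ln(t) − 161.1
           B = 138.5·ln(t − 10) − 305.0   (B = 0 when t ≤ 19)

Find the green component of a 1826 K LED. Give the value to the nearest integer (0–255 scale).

128

t = 1826/100 = 18.26; the t ≤ 66 branch applies.
G = 99.47·ln 18.26 − 161.1 = 99.47·2.9047 − 161.1 = 127.832.
Rounded: 128.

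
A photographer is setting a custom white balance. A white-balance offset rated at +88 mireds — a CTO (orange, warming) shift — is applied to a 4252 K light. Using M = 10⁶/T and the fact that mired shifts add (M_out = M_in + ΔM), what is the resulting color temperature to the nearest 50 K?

3100 K

M_in = 10⁶/4252 = 235.18 mireds.
M_out = 235.18 + (+88) = 323.18 mireds.
T_out = 10⁶/323.18 = 3094.2 K → 3100 K.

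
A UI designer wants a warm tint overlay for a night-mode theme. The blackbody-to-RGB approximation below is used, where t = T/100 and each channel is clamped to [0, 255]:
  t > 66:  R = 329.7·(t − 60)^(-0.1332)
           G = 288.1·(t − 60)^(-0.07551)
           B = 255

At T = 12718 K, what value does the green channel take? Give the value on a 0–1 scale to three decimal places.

t = 12718/100 = 127.18; the t > 66 branch applies.
G = 288.1·(127.18 − 60)^(-0.07551) = 288.1·67.18^(-0.07551) = 288.1·0.72782 = 209.685.
On a 0–1 scale: 209.685/255 = 0.8223 → 0.822.

0.822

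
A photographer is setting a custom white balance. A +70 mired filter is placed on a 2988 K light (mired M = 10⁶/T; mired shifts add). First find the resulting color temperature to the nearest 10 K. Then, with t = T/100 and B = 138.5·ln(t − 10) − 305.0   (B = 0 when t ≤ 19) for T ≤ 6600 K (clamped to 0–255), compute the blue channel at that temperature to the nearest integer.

67

M_in = 10⁶/2988 = 334.67; M_out = 334.67 + (+70) = 404.67.
T_out = 10⁶/404.67 = 2471.1 K → 2470 K; t = 24.7.
B = 138.5·ln(24.7 − 10) − 305.0 = 138.5·ln 14.7 − 305.0 = 138.5·2.6878 − 305.0 = 67.267.
Rounded: 67.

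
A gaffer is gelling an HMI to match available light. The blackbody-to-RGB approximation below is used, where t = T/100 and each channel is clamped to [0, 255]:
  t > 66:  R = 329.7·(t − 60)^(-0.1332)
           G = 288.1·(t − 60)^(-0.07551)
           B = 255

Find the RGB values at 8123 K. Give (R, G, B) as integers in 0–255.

(219, 229, 255)

t = 8123/100 = 81.23; the t > 66 branch applies.
R = 329.7·(81.23 − 60)^(-0.1332) = 329.7·21.23^(-0.1332) = 329.7·0.66566 = 219.467.
G = 288.1·(81.23 − 60)^(-0.07551) = 288.1·21.23^(-0.07551) = 288.1·0.79397 = 228.742.
B = 255 by definition for t > 66.
Rounded: (219, 229, 255).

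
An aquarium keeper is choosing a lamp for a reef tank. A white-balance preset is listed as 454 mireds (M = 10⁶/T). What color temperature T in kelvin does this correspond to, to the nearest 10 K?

2200 K

T = 10⁶ / 454 = 2202.64 K → 2200 K.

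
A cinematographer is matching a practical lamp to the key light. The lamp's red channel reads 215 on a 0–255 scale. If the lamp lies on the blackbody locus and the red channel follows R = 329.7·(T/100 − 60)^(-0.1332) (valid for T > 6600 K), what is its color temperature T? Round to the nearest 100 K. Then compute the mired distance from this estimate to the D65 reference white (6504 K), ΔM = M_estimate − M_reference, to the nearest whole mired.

-36 mireds

(t − 60)^(-0.1332) = 215/329.7 = 0.65211.
t − 60 = 0.65211^(1/-0.1332) = 0.65211^(-7.508) = 24.774, so t = 84.774.
T = 100·t = 8477 K → 8500 K to the nearest 100 K.
M_estimate = 10⁶/8500 = 117.65; M_reference = 10⁶/6504 = 153.75.
ΔM = 117.65 − 153.75 = -36.10 → -36 mireds.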